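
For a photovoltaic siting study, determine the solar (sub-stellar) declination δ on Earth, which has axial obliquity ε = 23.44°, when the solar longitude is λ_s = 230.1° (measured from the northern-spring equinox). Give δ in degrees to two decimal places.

sin δ = sin ε · sin λ_s = sin 23.44° × sin 230.1° = -0.305169.
δ = arcsin(-0.305169) = -17.77°.

δ = -17.77°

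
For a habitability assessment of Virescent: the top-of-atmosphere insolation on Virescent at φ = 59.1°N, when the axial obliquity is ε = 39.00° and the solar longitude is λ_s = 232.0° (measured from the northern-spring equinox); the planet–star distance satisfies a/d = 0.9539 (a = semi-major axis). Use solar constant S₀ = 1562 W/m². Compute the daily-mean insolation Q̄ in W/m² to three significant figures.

Solar declination: sin δ = sin ε · sin λ_s = sin 39.00° × sin 232.0° = -0.49591, so δ = -29.730°.
cos H₀ = −tan(+59.1°) tan(-29.730°) = 0.9542, H₀ = 0.3038 rad.
Bracket: H₀ sin φ sin δ + cos φ cos δ sin H₀ = 0.3038×0.85806×-0.49591 + 0.51354×0.86837×0.29915 = -0.129273 + 0.133404 = 0.004131.
Inverse-square distance factor (a/d)² = 0.9539² = 0.909925.
Q̄ = (S₀/π) × 0.909925 × [bracket] = (1562/π) × 0.909925 × 0.004131 = 1.869 W/m².

Q̄ ≈ 1.87 W/m²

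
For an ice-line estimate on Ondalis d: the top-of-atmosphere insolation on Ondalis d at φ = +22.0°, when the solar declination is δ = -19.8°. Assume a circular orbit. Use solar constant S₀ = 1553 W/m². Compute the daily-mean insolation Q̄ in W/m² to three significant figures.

cos H₀ = −tan(+22.0°) tan(-19.800°) = 0.1455, H₀ = 1.4248 rad.
Bracket: H₀ sin φ sin δ + cos φ cos δ sin H₀ = 1.4248×0.37461×-0.33874 + 0.92718×0.94088×0.98936 = -0.180801 + 0.863083 = 0.682282.
Q̄ = (S₀/π) × [bracket] = (1553/π) × 0.682282 = 337.3 W/m².

Q̄ ≈ 337 W/m²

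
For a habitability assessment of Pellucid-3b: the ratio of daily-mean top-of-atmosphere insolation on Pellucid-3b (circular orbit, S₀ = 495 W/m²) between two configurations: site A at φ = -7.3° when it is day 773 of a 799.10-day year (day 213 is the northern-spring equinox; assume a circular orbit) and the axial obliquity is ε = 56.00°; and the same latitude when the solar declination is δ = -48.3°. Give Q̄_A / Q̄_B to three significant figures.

— Configuration A (φ=-7.3°):
Solar longitude: λ_s = 360° × (773 − 213)/799.10 = 252.284°.
sin δ = sin 56.00° × sin 252.284° = -0.78972, so δ = -52.159°.
cos H₀ = −tan(-7.3°) tan(-52.159°) = -0.1649, H₀ = 1.7365 rad.
Bracket: H₀ sin φ sin δ + cos φ cos δ sin H₀ = 1.7365×-0.12706×-0.78972 + 0.99189×0.61347×0.98631 = 0.174244 + 0.600164 = 0.774408.
Q̄ = (S₀/π) × [bracket] = (495/π) × 0.774408 = 122.02 W/m².
— Configuration B (φ=-7.3°):
cos H₀ = −tan(-7.3°) tan(-48.300°) = -0.1438, H₀ = 1.7151 rad.
Bracket: H₀ sin φ sin δ + cos φ cos δ sin H₀ = 1.7151×-0.12706×-0.74664 + 0.99189×0.66523×0.98961 = 0.162708 + 0.652979 = 0.815687.
Q̄ = (S₀/π) × [bracket] = (495/π) × 0.815687 = 128.52 W/m².
Ratio Q̄_A / Q̄_B = 122.02 / 128.52 = 0.9494.

Q̄_A / Q̄_B ≈ 0.949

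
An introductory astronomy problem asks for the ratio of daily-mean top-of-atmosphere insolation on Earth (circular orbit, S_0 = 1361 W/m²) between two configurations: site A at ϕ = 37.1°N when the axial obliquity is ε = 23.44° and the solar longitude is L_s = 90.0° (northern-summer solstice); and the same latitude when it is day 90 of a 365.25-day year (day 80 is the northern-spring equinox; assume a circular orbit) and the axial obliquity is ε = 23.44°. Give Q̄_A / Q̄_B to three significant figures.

— Configuration A (ϕ=+37.1°):
Solar declination: sin δ = sin ε · sin L_s = sin 23.44° × sin 90.0° = 0.39779, so δ = +23.440°.
cos h₀ = −tan(+37.1°) tan(+23.440°) = -0.3279, h₀ = 1.9049 rad.
Bracket: h₀ sin ϕ sin δ + cos ϕ cos δ sin h₀ = 1.9049×0.60321×0.39779 + 0.79758×0.91748×0.94471 = 0.457082 + 0.691304 = 1.148386.
Q̄ = (S_0/π) × [bracket] = (1361/π) × 1.148386 = 497.50 W/m².
— Configuration B (ϕ=+37.1°):
Solar longitude: L_s = 360° × (90 − 80)/365.25 = 9.856°.
sin δ = sin 23.44° × sin 9.856° = 0.06809, so δ = +3.904°.
cos h₀ = −tan(+37.1°) tan(+3.904°) = -0.0516, h₀ = 1.6224 rad.
Bracket: h₀ sin ϕ sin δ + cos ϕ cos δ sin h₀ = 1.6224×0.60321×0.06809 + 0.79758×0.99768×0.99867 = 0.066636 + 0.794671 = 0.861307.
Q̄ = (S_0/π) × [bracket] = (1361/π) × 0.861307 = 373.14 W/m².
Ratio Q̄_A / Q̄_B = 497.50 / 373.14 = 1.333.

Q̄_A / Q̄_B ≈ 1.33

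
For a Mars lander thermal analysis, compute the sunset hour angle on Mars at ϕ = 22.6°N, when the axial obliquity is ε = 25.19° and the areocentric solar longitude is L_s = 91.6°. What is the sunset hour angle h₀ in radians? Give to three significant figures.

h₀ = 1.77 rad

sin δ = sin 25.19° × sin 91.6° = 0.42546, so δ = +25.179°.
cos h₀ = −tan ϕ · tan δ = −tan(+22.6°) × tan(+25.179°) = -0.1957, so h₀ = 1.7678 rad = 101.29°.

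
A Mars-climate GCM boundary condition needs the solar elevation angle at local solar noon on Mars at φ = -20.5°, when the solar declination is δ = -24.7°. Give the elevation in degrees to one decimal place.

At local noon the hour angle is zero, so the zenith angle equals |φ − δ| = |-20.5° − (-24.700°)| = 4.200°.
Elevation = 90° − 4.200° = 85.8°.

85.8°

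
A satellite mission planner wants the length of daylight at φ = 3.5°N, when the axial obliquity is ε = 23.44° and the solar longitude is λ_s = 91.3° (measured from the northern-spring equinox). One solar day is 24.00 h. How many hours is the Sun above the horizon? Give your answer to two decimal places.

Solar declination: sin δ = sin ε · sin λ_s = sin 23.44° × sin 91.3° = 0.39769, so δ = +23.434°.
cos H₀ = −tan φ · tan δ = −tan(+3.5°) × tan(+23.434°) = -0.0265, so H₀ = 1.5973 rad = 91.52°.
Daylight = 2H₀/(2π) × 24.00 h = (1.5973/π) × 24.00 = 12.20 h.

12.20 h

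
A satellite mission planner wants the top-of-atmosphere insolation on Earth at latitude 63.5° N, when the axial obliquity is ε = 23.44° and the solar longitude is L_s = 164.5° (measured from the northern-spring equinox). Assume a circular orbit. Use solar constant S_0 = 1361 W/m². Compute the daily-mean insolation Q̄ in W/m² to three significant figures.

Q̄ ≈ 261 W/m²

Solar declination: sin δ = sin ε · sin L_s = sin 23.44° × sin 164.5° = 0.10630, so δ = +6.102°.
cos h₀ = −tan(+63.5°) tan(+6.102°) = -0.2144, h₀ = 1.7869 rad.
Bracket: h₀ sin ϕ sin δ + cos ϕ cos δ sin h₀ = 1.7869×0.89493×0.10630 + 0.44620×0.99433×0.97674 = 0.169990 + 0.433350 = 0.603340.
Q̄ = (S_0/π) × [bracket] = (1361/π) × 0.603340 = 261.4 W/m².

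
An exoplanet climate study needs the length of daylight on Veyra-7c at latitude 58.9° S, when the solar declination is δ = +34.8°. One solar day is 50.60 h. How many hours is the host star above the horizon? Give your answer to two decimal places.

0.00 h

cos H₀ = −tan φ · tan δ = 1.1521 ≥ 1, so the host star never rises (polar night) and H₀ = 0.
Daylight = 2H₀/(2π) × 50.60 h = (0.0000/π) × 50.60 = 0.00 h.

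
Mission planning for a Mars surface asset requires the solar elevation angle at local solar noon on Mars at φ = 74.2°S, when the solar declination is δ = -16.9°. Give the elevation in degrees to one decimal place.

32.7°

At local noon the hour angle is zero, so the zenith angle equals |φ − δ| = |-74.2° − (-16.900°)| = 57.300°.
Elevation = 90° − 57.300° = 32.7°.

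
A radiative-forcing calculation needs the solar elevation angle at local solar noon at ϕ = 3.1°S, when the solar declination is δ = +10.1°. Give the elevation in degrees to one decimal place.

At local noon the hour angle is zero, so the zenith angle equals |ϕ − δ| = |-3.1° − (+10.100°)| = 13.200°.
Elevation = 90° − 13.200° = 76.8°.

76.8°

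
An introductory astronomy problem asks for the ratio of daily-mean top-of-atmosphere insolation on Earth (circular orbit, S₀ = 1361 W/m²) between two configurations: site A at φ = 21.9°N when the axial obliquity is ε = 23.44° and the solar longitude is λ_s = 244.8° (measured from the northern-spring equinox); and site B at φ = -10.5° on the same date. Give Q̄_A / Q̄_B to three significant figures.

— Configuration A (φ=+21.9°):
Solar declination: sin δ = sin ε · sin λ_s = sin 23.44° × sin 244.8° = -0.35993, so δ = -21.096°.
cos H₀ = −tan(+21.9°) tan(-21.096°) = 0.1551, H₀ = 1.4151 rad.
Bracket: H₀ sin φ sin δ + cos φ cos δ sin H₀ = 1.4151×0.37299×-0.35993 + 0.92784×0.93298×0.98790 = -0.189978 + 0.855182 = 0.665204.
Q̄ = (S₀/π) × [bracket] = (1361/π) × 0.665204 = 288.18 W/m².
— Configuration B (φ=-10.5°):
cos H₀ = −tan(-10.5°) tan(-21.096°) = -0.0715, H₀ = 1.6424 rad.
Bracket: H₀ sin φ sin δ + cos φ cos δ sin H₀ = 1.6424×-0.18224×-0.35993 + 0.98325×0.93298×0.99744 = 0.107731 + 0.915004 = 1.022735.
Q̄ = (S₀/π) × [bracket] = (1361/π) × 1.022735 = 443.07 W/m².
Ratio Q̄_A / Q̄_B = 288.18 / 443.07 = 0.6504.

Q̄_A / Q̄_B ≈ 0.650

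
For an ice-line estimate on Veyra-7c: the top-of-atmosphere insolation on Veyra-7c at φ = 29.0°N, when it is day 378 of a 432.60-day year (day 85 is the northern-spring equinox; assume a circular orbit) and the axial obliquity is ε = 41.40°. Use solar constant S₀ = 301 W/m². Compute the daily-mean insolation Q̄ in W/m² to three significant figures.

Q̄ ≈ 29.9 W/m²

Solar longitude: λ_s = 360° × (378 − 85)/432.60 = 243.828°.
sin δ = sin 41.40° × sin 243.828° = -0.59351, so δ = -36.407°.
cos H₀ = −tan(+29.0°) tan(-36.407°) = 0.4088, H₀ = 1.1497 rad.
Bracket: H₀ sin φ sin δ + cos φ cos δ sin H₀ = 1.1497×0.48481×-0.59351 + 0.87462×0.80483×0.91264 = -0.330814 + 0.642426 = 0.311612.
Q̄ = (S₀/π) × [bracket] = (301/π) × 0.311612 = 29.86 W/m².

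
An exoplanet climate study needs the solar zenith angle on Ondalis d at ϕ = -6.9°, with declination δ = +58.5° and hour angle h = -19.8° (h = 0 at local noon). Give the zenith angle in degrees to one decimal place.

θ_z = 67.3°

cos θ_z = sin ϕ sin δ + cos ϕ cos δ cos h = -0.102433 + 0.488048 = 0.385615.
θ_z = arccos(0.385615) = 67.3°.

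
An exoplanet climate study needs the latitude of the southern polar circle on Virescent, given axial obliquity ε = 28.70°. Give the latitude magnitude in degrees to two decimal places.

The polar circle is the lowest latitude that experiences at least one full rotation of continuous darkness at the northern-summer solstice; it lies at |ϕ| = 90° − ε = 90° − 28.70° = 61.30°.

61.30°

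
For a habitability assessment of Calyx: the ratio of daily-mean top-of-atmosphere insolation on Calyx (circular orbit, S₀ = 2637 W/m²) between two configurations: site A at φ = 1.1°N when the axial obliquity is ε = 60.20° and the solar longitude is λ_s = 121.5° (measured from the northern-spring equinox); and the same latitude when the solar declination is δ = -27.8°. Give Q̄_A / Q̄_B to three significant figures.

Q̄_A / Q̄_B ≈ 0.799

— Configuration A (φ=+1.1°):
Solar declination: sin δ = sin ε · sin λ_s = sin 60.20° × sin 121.5° = 0.73989, so δ = +47.722°.
cos H₀ = −tan(+1.1°) tan(+47.722°) = -0.0211, H₀ = 1.5919 rad.
Bracket: H₀ sin φ sin δ + cos φ cos δ sin H₀ = 1.5919×0.01920×0.73989 + 0.99982×0.67273×0.99978 = 0.022614 + 0.672461 = 0.695075.
Q̄ = (S₀/π) × [bracket] = (2637/π) × 0.695075 = 583.43 W/m².
— Configuration B (φ=+1.1°):
cos H₀ = −tan(+1.1°) tan(-27.800°) = 0.0101, H₀ = 1.5607 rad.
Bracket: H₀ sin φ sin δ + cos φ cos δ sin H₀ = 1.5607×0.01920×-0.46639 + 0.99982×0.88458×0.99995 = -0.013976 + 0.884377 = 0.870401.
Q̄ = (S₀/π) × [bracket] = (2637/π) × 0.870401 = 730.60 W/m².
Ratio Q̄_A / Q̄_B = 583.43 / 730.60 = 0.7986.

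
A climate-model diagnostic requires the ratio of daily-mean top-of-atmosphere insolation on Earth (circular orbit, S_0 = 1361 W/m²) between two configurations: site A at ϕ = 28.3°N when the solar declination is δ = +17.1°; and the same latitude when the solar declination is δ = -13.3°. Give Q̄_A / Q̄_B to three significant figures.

— Configuration A (ϕ=+28.3°):
cos h₀ = −tan(+28.3°) tan(+17.100°) = -0.1656, h₀ = 1.7372 rad.
Bracket: h₀ sin ϕ sin δ + cos ϕ cos δ sin h₀ = 1.7372×0.47409×0.29404 + 0.88048×0.95579×0.98619 = 0.242168 + 0.829932 = 1.072100.
Q̄ = (S_0/π) × [bracket] = (1361/π) × 1.072100 = 464.45 W/m².
— Configuration B (ϕ=+28.3°):
cos h₀ = −tan(+28.3°) tan(-13.300°) = 0.1273, h₀ = 1.4432 rad.
Bracket: h₀ sin ϕ sin δ + cos ϕ cos δ sin h₀ = 1.4432×0.47409×-0.23005 + 0.88048×0.97318×0.99187 = -0.157402 + 0.849899 = 0.692497.
Q̄ = (S_0/π) × [bracket] = (1361/π) × 0.692497 = 300.00 W/m².
Ratio Q̄_A / Q̄_B = 464.45 / 300.00 = 1.548.

Q̄_A / Q̄_B ≈ 1.55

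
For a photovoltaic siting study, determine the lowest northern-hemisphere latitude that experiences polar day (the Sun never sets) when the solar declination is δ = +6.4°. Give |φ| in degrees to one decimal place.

Polar day requires cos H₀ = −tan φ tan δ ≤ −1, i.e. tan φ tan δ ≥ 1.
The boundary is |tan φ| · |tan δ| = 1, so |φ| = 90° − |δ| = 90° − 6.4° = 83.6° in the northern hemisphere.

|φ| = 83.6°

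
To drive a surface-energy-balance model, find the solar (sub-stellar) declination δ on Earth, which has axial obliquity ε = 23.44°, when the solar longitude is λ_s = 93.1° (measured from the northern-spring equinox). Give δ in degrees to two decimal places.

δ = +23.40°

sin δ = sin ε · sin λ_s = sin 23.44° × sin 93.1° = 0.397206.
δ = arcsin(0.397206) = +23.40°.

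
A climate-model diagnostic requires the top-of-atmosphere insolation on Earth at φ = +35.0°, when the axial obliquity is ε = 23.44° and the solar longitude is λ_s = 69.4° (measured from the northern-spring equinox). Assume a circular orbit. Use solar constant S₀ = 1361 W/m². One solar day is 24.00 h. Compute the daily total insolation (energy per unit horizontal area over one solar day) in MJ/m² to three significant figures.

42.1 MJ/m²

Solar declination: sin δ = sin ε · sin λ_s = sin 23.44° × sin 69.4° = 0.37235, so δ = +21.861°.
cos H₀ = −tan(+35.0°) tan(+21.861°) = -0.2809, H₀ = 1.8556 rad.
Bracket: H₀ sin φ sin δ + cos φ cos δ sin H₀ = 1.8556×0.57358×0.37235 + 0.81915×0.92809×0.95973 = 0.396305 + 0.729630 = 1.125935.
Q̄ = (S₀/π) × [bracket] = (1361/π) × 1.125935 = 487.78 W/m².
Daily total = Q̄ × 24.00 h × 3600 s/h = 487.78 × 24.00 × 3600 / 10⁶ = 42.14 MJ/m².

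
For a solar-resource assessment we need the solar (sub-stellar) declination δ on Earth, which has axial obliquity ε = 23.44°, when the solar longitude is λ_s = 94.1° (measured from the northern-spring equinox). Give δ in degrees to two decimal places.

δ = +23.38°

sin δ = sin ε · sin λ_s = sin 23.44° × sin 94.1° = 0.396770.
δ = arcsin(0.396770) = +23.38°.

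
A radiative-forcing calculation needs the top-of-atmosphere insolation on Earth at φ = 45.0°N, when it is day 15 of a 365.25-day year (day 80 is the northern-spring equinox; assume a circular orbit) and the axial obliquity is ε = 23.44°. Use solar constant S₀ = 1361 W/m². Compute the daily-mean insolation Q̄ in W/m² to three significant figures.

Q̄ ≈ 135 W/m²

Solar longitude: λ_s = 360° × (15 − 80)/365.25 = -64.066°, i.e. -64.066° + 360° = 295.934°.
sin δ = sin 23.44° × sin 295.934° = -0.35773, so δ = -20.961°.
cos H₀ = −tan(+45.0°) tan(-20.961°) = 0.3831, H₀ = 1.1777 rad.
Bracket: H₀ sin φ sin δ + cos φ cos δ sin H₀ = 1.1777×0.70711×-0.35773 + 0.70711×0.93383×0.92372 = -0.297904 + 0.609951 = 0.312047.
Q̄ = (S₀/π) × [bracket] = (1361/π) × 0.312047 = 135.2 W/m².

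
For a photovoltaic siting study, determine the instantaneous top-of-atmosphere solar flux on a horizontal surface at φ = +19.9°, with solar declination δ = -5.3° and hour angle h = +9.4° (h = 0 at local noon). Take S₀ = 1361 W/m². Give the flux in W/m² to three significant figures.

cos θ_z = sin φ sin δ + cos φ cos δ cos h = -0.031441 + 0.923696 = 0.892255.
Flux = S₀ · cos θ_z = 1361 × 0.892255 = 1214 W/m².

1.21e+03 W/m²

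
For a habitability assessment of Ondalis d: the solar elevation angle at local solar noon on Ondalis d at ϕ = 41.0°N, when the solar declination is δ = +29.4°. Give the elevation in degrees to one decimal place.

At local noon the hour angle is zero, so the zenith angle equals |ϕ − δ| = |+41.0° − (+29.400°)| = 11.600°.
Elevation = 90° − 11.600° = 78.4°.

78.4°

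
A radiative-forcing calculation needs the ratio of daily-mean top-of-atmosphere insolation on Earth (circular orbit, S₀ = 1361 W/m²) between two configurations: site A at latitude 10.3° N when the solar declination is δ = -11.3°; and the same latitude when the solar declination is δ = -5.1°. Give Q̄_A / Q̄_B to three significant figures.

Q̄_A / Q̄_B ≈ 0.953

— Configuration A (φ=+10.3°):
cos H₀ = −tan(+10.3°) tan(-11.300°) = 0.0363, H₀ = 1.5345 rad.
Bracket: H₀ sin φ sin δ + cos φ cos δ sin H₀ = 1.5345×0.17880×-0.19595 + 0.98389×0.98061×0.99934 = -0.053763 + 0.964176 = 0.910413.
Q̄ = (S₀/π) × [bracket] = (1361/π) × 0.910413 = 394.41 W/m².
— Configuration B (φ=+10.3°):
cos H₀ = −tan(+10.3°) tan(-5.100°) = 0.0162, H₀ = 1.5546 rad.
Bracket: H₀ sin φ sin δ + cos φ cos δ sin H₀ = 1.5546×0.17880×-0.08889 + 0.98389×0.99604×0.99987 = -0.024708 + 0.979866 = 0.955158.
Q̄ = (S₀/π) × [bracket] = (1361/π) × 0.955158 = 413.79 W/m².
Ratio Q̄_A / Q̄_B = 394.41 / 413.79 = 0.9532.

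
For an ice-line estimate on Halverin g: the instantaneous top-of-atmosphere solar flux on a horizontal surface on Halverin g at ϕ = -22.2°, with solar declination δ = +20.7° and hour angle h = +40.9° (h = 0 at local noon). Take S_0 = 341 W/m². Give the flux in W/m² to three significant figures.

cos θ_z = sin ϕ sin δ + cos ϕ cos δ cos h = -0.133557 + 0.654645 = 0.521088.
Flux = S_0 · cos θ_z = 341 × 0.521088 = 177.7 W/m².

178 W/m²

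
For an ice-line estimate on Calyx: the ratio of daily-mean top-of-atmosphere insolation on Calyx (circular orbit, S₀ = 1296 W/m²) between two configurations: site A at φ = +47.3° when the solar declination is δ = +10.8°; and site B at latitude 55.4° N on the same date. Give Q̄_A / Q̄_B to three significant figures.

Q̄_A / Q̄_B ≈ 1.09

— Configuration A (φ=+47.3°):
cos H₀ = −tan(+47.3°) tan(+10.800°) = -0.2067, H₀ = 1.7790 rad.
Bracket: H₀ sin φ sin δ + cos φ cos δ sin H₀ = 1.7790×0.73491×0.18738 + 0.67816×0.98229×0.97840 = 0.244982 + 0.651761 = 0.896743.
Q̄ = (S₀/π) × [bracket] = (1296/π) × 0.896743 = 369.93 W/m².
— Configuration B (φ=+55.4°):
cos H₀ = −tan(+55.4°) tan(+10.800°) = -0.2765, H₀ = 1.8510 rad.
Bracket: H₀ sin φ sin δ + cos φ cos δ sin H₀ = 1.8510×0.82314×0.18738 + 0.56784×0.98229×0.96101 = 0.285498 + 0.536036 = 0.821534.
Q̄ = (S₀/π) × [bracket] = (1296/π) × 0.821534 = 338.91 W/m².
Ratio Q̄_A / Q̄_B = 369.93 / 338.91 = 1.092.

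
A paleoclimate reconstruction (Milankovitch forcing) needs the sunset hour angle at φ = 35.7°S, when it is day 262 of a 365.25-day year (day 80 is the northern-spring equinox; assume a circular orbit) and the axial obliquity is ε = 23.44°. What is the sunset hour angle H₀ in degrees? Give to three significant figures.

Solar longitude: λ_s = 360° × (262 − 80)/365.25 = 179.384°.
sin δ = sin 23.44° × sin 179.384° = 0.00428, so δ = +0.245°.
cos H₀ = −tan φ · tan δ = −tan(-35.7°) × tan(+0.245°) = 0.0031, so H₀ = 1.5677 rad = 89.82°.

H₀ = 89.8°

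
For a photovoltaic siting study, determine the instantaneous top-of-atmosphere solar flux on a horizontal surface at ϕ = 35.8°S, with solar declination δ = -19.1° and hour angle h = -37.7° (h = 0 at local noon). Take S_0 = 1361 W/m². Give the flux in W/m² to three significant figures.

cos θ_z = sin ϕ sin δ + cos ϕ cos δ cos h = 0.191409 + 0.606405 = 0.797814.
Flux = S_0 · cos θ_z = 1361 × 0.797814 = 1086 W/m².

1.09e+03 W/m²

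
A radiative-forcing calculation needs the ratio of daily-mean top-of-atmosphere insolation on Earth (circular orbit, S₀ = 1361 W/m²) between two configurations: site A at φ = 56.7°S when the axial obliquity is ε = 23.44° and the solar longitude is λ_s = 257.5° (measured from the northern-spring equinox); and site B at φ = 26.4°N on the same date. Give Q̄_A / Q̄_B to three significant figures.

— Configuration A (φ=-56.7°):
Solar declination: sin δ = sin ε · sin λ_s = sin 23.44° × sin 257.5° = -0.38836, so δ = -22.852°.
cos H₀ = −tan(-56.7°) tan(-22.852°) = -0.6416, H₀ = 2.2674 rad.
Bracket: H₀ sin φ sin δ + cos φ cos δ sin H₀ = 2.2674×-0.83581×-0.38836 + 0.54902×0.92151×0.76706 = 0.735987 + 0.388077 = 1.124064.
Q̄ = (S₀/π) × [bracket] = (1361/π) × 1.124064 = 486.97 W/m².
— Configuration B (φ=+26.4°):
cos H₀ = −tan(+26.4°) tan(-22.852°) = 0.2092, H₀ = 1.3600 rad.
Bracket: H₀ sin φ sin δ + cos φ cos δ sin H₀ = 1.3600×0.44464×-0.38836 + 0.89571×0.92151×0.97787 = -0.234845 + 0.807139 = 0.572294.
Q̄ = (S₀/π) × [bracket] = (1361/π) × 0.572294 = 247.93 W/m².
Ratio Q̄_A / Q̄_B = 486.97 / 247.93 = 1.964.

Q̄_A / Q̄_B ≈ 1.96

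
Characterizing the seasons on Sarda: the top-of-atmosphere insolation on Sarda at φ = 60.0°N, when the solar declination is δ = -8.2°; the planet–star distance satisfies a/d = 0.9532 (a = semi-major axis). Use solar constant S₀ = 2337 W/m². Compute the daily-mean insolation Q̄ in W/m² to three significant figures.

Q̄ ≈ 214 W/m²

cos H₀ = −tan(+60.0°) tan(-8.200°) = 0.2496, H₀ = 1.3185 rad.
Bracket: H₀ sin φ sin δ + cos φ cos δ sin H₀ = 1.3185×0.86603×-0.14263 + 0.50000×0.98978×0.96835 = -0.162864 + 0.479227 = 0.316363.
Inverse-square distance factor (a/d)² = 0.9532² = 0.908590.
Q̄ = (S₀/π) × 0.908590 × [bracket] = (2337/π) × 0.908590 × 0.316363 = 213.8 W/m².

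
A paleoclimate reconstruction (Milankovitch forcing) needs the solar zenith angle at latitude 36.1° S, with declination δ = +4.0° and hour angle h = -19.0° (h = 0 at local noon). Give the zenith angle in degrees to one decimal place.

θ_z = 43.9°

cos θ_z = sin φ sin δ + cos φ cos δ cos h = -0.041100 + 0.762108 = 0.721008.
θ_z = arccos(0.721008) = 43.9°.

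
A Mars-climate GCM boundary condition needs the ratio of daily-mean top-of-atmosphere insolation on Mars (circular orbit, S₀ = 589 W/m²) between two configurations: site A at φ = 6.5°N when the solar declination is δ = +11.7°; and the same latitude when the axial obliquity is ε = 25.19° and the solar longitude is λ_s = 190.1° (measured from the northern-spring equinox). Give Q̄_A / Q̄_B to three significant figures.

— Configuration A (φ=+6.5°):
cos H₀ = −tan(+6.5°) tan(+11.700°) = -0.0236, H₀ = 1.5944 rad.
Bracket: H₀ sin φ sin δ + cos φ cos δ sin H₀ = 1.5944×0.11320×0.20279 + 0.99357×0.97922×0.99972 = 0.036601 + 0.972651 = 1.009252.
Q̄ = (S₀/π) × [bracket] = (589/π) × 1.009252 = 189.22 W/m².
— Configuration B (φ=+6.5°):
Solar declination: sin δ = sin ε · sin λ_s = sin 25.19° × sin 190.1° = -0.07464, so δ = -4.281°.
cos H₀ = −tan(+6.5°) tan(-4.281°) = 0.0085, H₀ = 1.5623 rad.
Bracket: H₀ sin φ sin δ + cos φ cos δ sin H₀ = 1.5623×0.11320×-0.07464 + 0.99357×0.99721×0.99996 = -0.013200 + 0.990758 = 0.977558.
Q̄ = (S₀/π) × [bracket] = (589/π) × 0.977558 = 183.28 W/m².
Ratio Q̄_A / Q̄_B = 189.22 / 183.28 = 1.032.

Q̄_A / Q̄_B ≈ 1.03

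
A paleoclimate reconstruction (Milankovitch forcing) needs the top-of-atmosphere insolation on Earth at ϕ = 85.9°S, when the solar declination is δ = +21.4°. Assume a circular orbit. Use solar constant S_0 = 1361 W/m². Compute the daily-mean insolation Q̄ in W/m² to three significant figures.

cos h₀ = −tan(-85.9°) tan(+21.400°) = 5.4672 ≥ 1 ⇒ polar night, h₀ = 0 and Q̄ = 0.

Q̄ ≈ 0.00 W/m²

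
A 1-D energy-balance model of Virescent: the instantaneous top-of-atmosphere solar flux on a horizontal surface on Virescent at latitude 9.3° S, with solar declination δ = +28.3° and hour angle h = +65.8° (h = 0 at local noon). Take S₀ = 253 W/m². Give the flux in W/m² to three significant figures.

70.7 W/m²

cos θ_z = sin φ sin δ + cos φ cos δ cos h = -0.076614 + 0.356184 = 0.279570.
Flux = S₀ · cos θ_z = 253 × 0.279570 = 70.73 W/m².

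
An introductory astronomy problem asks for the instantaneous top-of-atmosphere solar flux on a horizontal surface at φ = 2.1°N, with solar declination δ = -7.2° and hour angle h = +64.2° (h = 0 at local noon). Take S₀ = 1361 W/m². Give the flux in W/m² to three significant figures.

581 W/m²

cos θ_z = sin φ sin δ + cos φ cos δ cos h = -0.004593 + 0.431509 = 0.426916.
Flux = S₀ · cos θ_z = 1361 × 0.426916 = 581.0 W/m².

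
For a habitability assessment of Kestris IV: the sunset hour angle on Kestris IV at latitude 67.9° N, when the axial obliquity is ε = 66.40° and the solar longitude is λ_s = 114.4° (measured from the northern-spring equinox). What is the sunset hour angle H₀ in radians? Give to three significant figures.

H₀ = 3.14 rad

Solar declination: sin δ = sin ε · sin λ_s = sin 66.40° × sin 114.4° = 0.83452, so δ = +56.566°.
Sunrise equation: cos H₀ = −tan φ · tan δ = -3.7300 ≤ −1, so the host star never sets (polar day) and H₀ = π.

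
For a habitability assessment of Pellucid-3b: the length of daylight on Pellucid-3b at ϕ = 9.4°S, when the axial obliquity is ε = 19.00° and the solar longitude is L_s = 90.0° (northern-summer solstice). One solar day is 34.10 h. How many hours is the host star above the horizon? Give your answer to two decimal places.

Solar declination: sin δ = sin ε · sin L_s = sin 19.00° × sin 90.0° = 0.32557, so δ = +19.000°.
cos h₀ = −tan ϕ · tan δ = −tan(-9.4°) × tan(+19.000°) = 0.0570, so h₀ = 1.5138 rad = 86.73°.
Daylight = 2h₀/(2π) × 34.10 h = (1.5138/π) × 34.10 = 16.43 h.

16.43 h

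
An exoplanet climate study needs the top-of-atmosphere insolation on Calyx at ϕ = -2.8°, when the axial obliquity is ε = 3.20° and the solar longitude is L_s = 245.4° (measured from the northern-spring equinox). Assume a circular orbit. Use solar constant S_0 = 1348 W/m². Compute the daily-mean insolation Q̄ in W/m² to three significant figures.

Solar declination: sin δ = sin ε · sin L_s = sin 3.20° × sin 245.4° = -0.05075, so δ = -2.909°.
cos h₀ = −tan(-2.8°) tan(-2.909°) = -0.0025, h₀ = 1.5733 rad.
Bracket: h₀ sin ϕ sin δ + cos ϕ cos δ sin h₀ = 1.5733×-0.04885×-0.05075 + 0.99881×0.99871×1.00000 = 0.003900 + 0.997522 = 1.001422.
Q̄ = (S_0/π) × [bracket] = (1348/π) × 1.001422 = 429.7 W/m².

Q̄ ≈ 430 W/m²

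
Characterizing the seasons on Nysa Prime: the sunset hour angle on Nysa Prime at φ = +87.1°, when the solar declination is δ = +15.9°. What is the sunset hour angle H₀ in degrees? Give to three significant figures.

Sunrise equation: cos H₀ = −tan φ · tan δ = -5.6232 ≤ −1, so the host star never sets (polar day) and H₀ = π.

H₀ = 180°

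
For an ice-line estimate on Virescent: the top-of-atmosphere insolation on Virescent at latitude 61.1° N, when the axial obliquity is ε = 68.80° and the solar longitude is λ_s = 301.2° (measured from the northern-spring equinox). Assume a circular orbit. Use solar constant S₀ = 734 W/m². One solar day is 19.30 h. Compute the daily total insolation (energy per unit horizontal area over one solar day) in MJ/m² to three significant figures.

0.00 MJ/m²

Solar declination: sin δ = sin ε · sin λ_s = sin 68.80° × sin 301.2° = -0.79748, so δ = -52.890°.
cos H₀ = −tan(+61.1°) tan(-52.890°) = 2.3943 ≥ 1 ⇒ polar night, H₀ = 0 and Q̄ = 0.
Daily total = Q̄ × 19.30 h × 3600 s/h = 0.00 MJ/m².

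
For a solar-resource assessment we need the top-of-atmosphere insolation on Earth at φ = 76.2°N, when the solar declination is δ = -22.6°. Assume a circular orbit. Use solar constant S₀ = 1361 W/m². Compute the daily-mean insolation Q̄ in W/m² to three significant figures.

Q̄ ≈ 0.00 W/m²

cos H₀ = −tan(+76.2°) tan(-22.600°) = 1.6947 ≥ 1 ⇒ polar night, H₀ = 0 and Q̄ = 0.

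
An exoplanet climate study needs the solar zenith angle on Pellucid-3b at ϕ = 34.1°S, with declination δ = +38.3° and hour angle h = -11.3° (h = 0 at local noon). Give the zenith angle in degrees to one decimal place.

θ_z = 73.2°

cos θ_z = sin ϕ sin δ + cos ϕ cos δ cos h = -0.347472 + 0.637245 = 0.289773.
θ_z = arccos(0.289773) = 73.2°.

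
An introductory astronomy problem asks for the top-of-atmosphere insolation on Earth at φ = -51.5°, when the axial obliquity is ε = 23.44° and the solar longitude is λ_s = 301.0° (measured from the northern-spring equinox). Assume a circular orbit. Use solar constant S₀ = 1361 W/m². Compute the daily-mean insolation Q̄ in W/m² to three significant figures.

Q̄ ≈ 462 W/m²

Solar declination: sin δ = sin ε · sin λ_s = sin 23.44° × sin 301.0° = -0.34097, so δ = -19.936°.
cos H₀ = −tan(-51.5°) tan(-19.936°) = -0.4560, H₀ = 2.0443 rad.
Bracket: H₀ sin φ sin δ + cos φ cos δ sin H₀ = 2.0443×-0.78261×-0.34097 + 0.62251×0.94007×0.88999 = 0.545514 + 0.520825 = 1.066339.
Q̄ = (S₀/π) × [bracket] = (1361/π) × 1.066339 = 462.0 W/m².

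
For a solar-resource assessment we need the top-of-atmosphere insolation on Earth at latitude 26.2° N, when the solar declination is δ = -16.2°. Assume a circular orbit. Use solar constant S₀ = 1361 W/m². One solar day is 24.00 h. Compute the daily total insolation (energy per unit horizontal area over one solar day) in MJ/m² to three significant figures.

25.3 MJ/m²

cos H₀ = −tan(+26.2°) tan(-16.200°) = 0.1430, H₀ = 1.4273 rad.
Bracket: H₀ sin φ sin δ + cos φ cos δ sin H₀ = 1.4273×0.44151×-0.27899 + 0.89726×0.96029×0.98973 = -0.175810 + 0.852781 = 0.676971.
Q̄ = (S₀/π) × [bracket] = (1361/π) × 0.676971 = 293.28 W/m².
Daily total = Q̄ × 24.00 h × 3600 s/h = 293.28 × 24.00 × 3600 / 10⁶ = 25.34 MJ/m².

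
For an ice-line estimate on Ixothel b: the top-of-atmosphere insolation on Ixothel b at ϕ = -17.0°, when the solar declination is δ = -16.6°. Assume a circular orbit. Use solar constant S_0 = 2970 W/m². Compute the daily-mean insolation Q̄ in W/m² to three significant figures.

Q̄ ≈ 994 W/m²

cos h₀ = −tan(-17.0°) tan(-16.600°) = -0.0911, h₀ = 1.6621 rad.
Bracket: h₀ sin ϕ sin δ + cos ϕ cos δ sin h₀ = 1.6621×-0.29237×-0.28569 + 0.95630×0.95832×0.99584 = 0.138831 + 0.912629 = 1.051460.
Q̄ = (S_0/π) × [bracket] = (2970/π) × 1.051460 = 994.0 W/m².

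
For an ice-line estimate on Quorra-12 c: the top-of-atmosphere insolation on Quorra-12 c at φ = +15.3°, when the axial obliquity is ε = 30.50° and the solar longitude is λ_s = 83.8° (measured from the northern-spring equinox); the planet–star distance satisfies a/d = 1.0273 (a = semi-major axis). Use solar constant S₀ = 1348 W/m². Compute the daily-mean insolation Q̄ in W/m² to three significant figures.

Q̄ ≈ 477 W/m²

Solar declination: sin δ = sin ε · sin λ_s = sin 30.50° × sin 83.8° = 0.50457, so δ = +30.303°.
cos H₀ = −tan(+15.3°) tan(+30.303°) = -0.1599, H₀ = 1.7314 rad.
Bracket: H₀ sin φ sin δ + cos φ cos δ sin H₀ = 1.7314×0.26387×0.50457 + 0.96456×0.86337×0.98714 = 0.230520 + 0.822063 = 1.052583.
Inverse-square distance factor (a/d)² = 1.0273² = 1.055345.
Q̄ = (S₀/π) × 1.055345 × [bracket] = (1348/π) × 1.055345 × 1.052583 = 476.6 W/m².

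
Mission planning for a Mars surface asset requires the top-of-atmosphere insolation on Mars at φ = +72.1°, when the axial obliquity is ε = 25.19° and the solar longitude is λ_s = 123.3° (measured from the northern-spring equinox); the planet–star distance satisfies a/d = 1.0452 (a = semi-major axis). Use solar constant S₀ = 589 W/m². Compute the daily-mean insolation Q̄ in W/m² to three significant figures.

Q̄ ≈ 218 W/m²

Solar declination: sin δ = sin ε · sin λ_s = sin 25.19° × sin 123.3° = 0.35574, so δ = +20.839°.
cos H₀ = −tan(+72.1°) tan(+20.839°) = -1.1785 ≤ −1 ⇒ polar day, H₀ = π.
Bracket: H₀ sin φ sin δ + cos φ cos δ sin H₀ = 3.1416×0.95159×0.35574 + 0.30736×0.93459×0.00000 = 1.063490 + 0.000000 = 1.063490.
Inverse-square distance factor (a/d)² = 1.0452² = 1.092443.
Q̄ = (S₀/π) × 1.092443 × [bracket] = (589/π) × 1.092443 × 1.063490 = 217.8 W/m².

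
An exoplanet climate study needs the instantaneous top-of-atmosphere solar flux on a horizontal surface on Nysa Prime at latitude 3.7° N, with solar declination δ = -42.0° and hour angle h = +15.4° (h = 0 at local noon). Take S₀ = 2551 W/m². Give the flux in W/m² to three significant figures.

cos θ_z = sin φ sin δ + cos φ cos δ cos h = -0.043181 + 0.714969 = 0.671788.
Flux = S₀ · cos θ_z = 2551 × 0.671788 = 1714 W/m².

1.71e+03 W/m²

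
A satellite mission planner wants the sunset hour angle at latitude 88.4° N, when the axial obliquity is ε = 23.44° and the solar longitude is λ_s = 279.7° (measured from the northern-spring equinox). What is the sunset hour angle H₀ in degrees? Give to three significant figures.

H₀ = 0.00°

Solar declination: sin δ = sin ε · sin λ_s = sin 23.44° × sin 279.7° = -0.39210, so δ = -23.085°.
cos H₀ = −tan φ · tan δ = 15.2594 ≥ 1, so the Sun never rises (polar night) and H₀ = 0.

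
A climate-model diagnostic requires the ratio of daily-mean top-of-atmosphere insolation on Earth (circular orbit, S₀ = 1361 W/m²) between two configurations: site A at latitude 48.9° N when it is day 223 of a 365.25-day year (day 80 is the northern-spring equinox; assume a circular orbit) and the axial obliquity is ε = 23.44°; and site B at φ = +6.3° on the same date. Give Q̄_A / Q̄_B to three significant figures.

— Configuration A (φ=+48.9°):
Solar longitude: λ_s = 360° × (223 − 80)/365.25 = 140.945°.
sin δ = sin 23.44° × sin 140.945° = 0.25064, so δ = +14.515°.
cos H₀ = −tan(+48.9°) tan(+14.515°) = -0.2968, H₀ = 1.8721 rad.
Bracket: H₀ sin φ sin δ + cos φ cos δ sin H₀ = 1.8721×0.75356×0.25064 + 0.65738×0.96808×0.95495 = 0.353588 + 0.607727 = 0.961315.
Q̄ = (S₀/π) × [bracket] = (1361/π) × 0.961315 = 416.46 W/m².
— Configuration B (φ=+6.3°):
cos H₀ = −tan(+6.3°) tan(+14.515°) = -0.0286, H₀ = 1.5994 rad.
Bracket: H₀ sin φ sin δ + cos φ cos δ sin H₀ = 1.5994×0.10973×0.25064 + 0.99396×0.96808×0.99959 = 0.043988 + 0.961838 = 1.005826.
Q̄ = (S₀/π) × [bracket] = (1361/π) × 1.005826 = 435.74 W/m².
Ratio Q̄_A / Q̄_B = 416.46 / 435.74 = 0.9558.

Q̄_A / Q̄_B ≈ 0.956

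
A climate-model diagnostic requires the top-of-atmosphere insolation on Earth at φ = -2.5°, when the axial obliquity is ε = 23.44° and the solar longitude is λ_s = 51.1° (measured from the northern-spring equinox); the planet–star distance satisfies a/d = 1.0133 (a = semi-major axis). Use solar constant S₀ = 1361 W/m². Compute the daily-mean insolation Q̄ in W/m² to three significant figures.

Solar declination: sin δ = sin ε · sin λ_s = sin 23.44° × sin 51.1° = 0.30958, so δ = +18.034°.
cos H₀ = −tan(-2.5°) tan(+18.034°) = 0.0142, H₀ = 1.5566 rad.
Bracket: H₀ sin φ sin δ + cos φ cos δ sin H₀ = 1.5566×-0.04362×0.30958 + 0.99905×0.95087×0.99990 = -0.021020 + 0.949872 = 0.928852.
Inverse-square distance factor (a/d)² = 1.0133² = 1.026777.
Q̄ = (S₀/π) × 1.026777 × [bracket] = (1361/π) × 1.026777 × 0.928852 = 413.2 W/m².

Q̄ ≈ 413 W/m²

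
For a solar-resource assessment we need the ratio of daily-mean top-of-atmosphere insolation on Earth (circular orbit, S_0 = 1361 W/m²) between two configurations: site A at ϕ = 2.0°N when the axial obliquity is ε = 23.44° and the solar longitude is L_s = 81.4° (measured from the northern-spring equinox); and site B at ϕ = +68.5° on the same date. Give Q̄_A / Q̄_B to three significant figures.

Q̄_A / Q̄_B ≈ 0.818

— Configuration A (ϕ=+2.0°):
Solar declination: sin δ = sin ε · sin L_s = sin 23.44° × sin 81.4° = 0.39332, so δ = +23.161°.
cos h₀ = −tan(+2.0°) tan(+23.161°) = -0.0149, h₀ = 1.5857 rad.
Bracket: h₀ sin ϕ sin δ + cos ϕ cos δ sin h₀ = 1.5857×0.03490×0.39332 + 0.99939×0.91940×0.99989 = 0.021767 + 0.918738 = 0.940505.
Q̄ = (S_0/π) × [bracket] = (1361/π) × 0.940505 = 407.45 W/m².
— Configuration B (ϕ=+68.5°):
cos h₀ = −tan(+68.5°) tan(+23.161°) = -1.0860 ≤ −1 ⇒ polar day, h₀ = π.
Bracket: h₀ sin ϕ sin δ + cos ϕ cos δ sin h₀ = 3.1416×0.93042×0.39332 + 0.36650×0.91940×0.00000 = 1.149677 + 0.000000 = 1.149677.
Q̄ = (S_0/π) × [bracket] = (1361/π) × 1.149677 = 498.06 W/m².
Ratio Q̄_A / Q̄_B = 407.45 / 498.06 = 0.8181.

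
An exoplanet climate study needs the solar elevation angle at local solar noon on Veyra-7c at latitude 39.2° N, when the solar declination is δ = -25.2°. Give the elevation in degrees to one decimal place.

At local noon the hour angle is zero, so the zenith angle equals |ϕ − δ| = |+39.2° − (-25.200°)| = 64.400°.
Elevation = 90° − 64.400° = 25.6°.

25.6°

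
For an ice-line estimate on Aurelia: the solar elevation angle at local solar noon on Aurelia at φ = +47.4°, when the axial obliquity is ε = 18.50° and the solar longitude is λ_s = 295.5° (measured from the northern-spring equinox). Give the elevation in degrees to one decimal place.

Solar declination: sin δ = sin ε · sin λ_s = sin 18.50° × sin 295.5° = -0.28639, so δ = -16.642°.
At local noon the hour angle is zero, so the zenith angle equals |φ − δ| = |+47.4° − (-16.642°)| = 64.042°.
Elevation = 90° − 64.042° = 26.0°.

26.0°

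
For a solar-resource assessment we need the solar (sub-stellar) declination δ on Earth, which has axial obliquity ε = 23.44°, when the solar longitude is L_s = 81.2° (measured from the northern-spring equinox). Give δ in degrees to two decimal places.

δ = +23.15°

sin δ = sin ε · sin L_s = sin 23.44° × sin 81.2° = 0.393106.
δ = arcsin(0.393106) = +23.15°.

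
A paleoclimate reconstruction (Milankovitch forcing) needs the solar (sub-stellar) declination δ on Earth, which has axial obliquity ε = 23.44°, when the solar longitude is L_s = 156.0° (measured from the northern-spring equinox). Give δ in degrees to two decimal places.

δ = +9.31°

sin δ = sin ε · sin L_s = sin 23.44° × sin 156.0° = 0.161795.
δ = arcsin(0.161795) = +9.31°.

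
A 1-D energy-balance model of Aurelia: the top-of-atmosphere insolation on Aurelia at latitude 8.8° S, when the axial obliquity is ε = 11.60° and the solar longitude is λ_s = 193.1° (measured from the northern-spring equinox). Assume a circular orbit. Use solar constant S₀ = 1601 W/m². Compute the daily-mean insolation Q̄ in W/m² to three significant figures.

Q̄ ≈ 509 W/m²

Solar declination: sin δ = sin ε · sin λ_s = sin 11.60° × sin 193.1° = -0.04557, so δ = -2.612°.
cos H₀ = −tan(-8.8°) tan(-2.612°) = -0.0071, H₀ = 1.5779 rad.
Bracket: H₀ sin φ sin δ + cos φ cos δ sin H₀ = 1.5779×-0.15299×-0.04557 + 0.98823×0.99896×0.99998 = 0.011001 + 0.987182 = 0.998183.
Q̄ = (S₀/π) × [bracket] = (1601/π) × 0.998183 = 508.7 W/m².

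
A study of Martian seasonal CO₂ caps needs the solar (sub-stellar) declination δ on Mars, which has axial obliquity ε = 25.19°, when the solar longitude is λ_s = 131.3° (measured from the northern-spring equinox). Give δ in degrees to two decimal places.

sin δ = sin ε · sin λ_s = sin 25.19° × sin 131.3° = 0.319754.
δ = arcsin(0.319754) = +18.65°.

δ = +18.65°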